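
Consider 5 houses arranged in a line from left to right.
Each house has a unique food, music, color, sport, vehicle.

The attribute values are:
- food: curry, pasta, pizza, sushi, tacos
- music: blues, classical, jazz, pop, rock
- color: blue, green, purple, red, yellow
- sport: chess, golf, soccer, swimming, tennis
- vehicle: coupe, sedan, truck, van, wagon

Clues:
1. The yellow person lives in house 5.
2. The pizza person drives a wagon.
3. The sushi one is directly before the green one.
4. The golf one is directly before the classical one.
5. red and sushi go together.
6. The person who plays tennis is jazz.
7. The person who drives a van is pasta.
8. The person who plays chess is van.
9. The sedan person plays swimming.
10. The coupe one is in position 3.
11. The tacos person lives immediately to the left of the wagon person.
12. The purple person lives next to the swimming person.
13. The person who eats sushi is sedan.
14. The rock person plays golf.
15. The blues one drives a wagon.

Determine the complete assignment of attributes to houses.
Solution:

House | Food | Music | Color | Sport | Vehicle
----------------------------------------------
  1   | curry | rock | purple | golf | truck
  2   | sushi | classical | red | swimming | sedan
  3   | tacos | jazz | green | tennis | coupe
  4   | pizza | blues | blue | soccer | wagon
  5   | pasta | pop | yellow | chess | van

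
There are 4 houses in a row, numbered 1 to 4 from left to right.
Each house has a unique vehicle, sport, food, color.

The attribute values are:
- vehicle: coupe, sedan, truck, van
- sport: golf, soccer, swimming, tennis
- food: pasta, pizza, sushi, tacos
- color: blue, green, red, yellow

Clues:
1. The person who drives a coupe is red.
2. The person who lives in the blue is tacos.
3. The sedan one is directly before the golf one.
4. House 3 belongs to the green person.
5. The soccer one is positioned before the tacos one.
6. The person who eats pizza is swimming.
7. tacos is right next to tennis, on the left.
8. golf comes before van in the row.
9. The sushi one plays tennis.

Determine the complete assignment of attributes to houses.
Solution:

House | Vehicle | Sport | Food | Color
--------------------------------------
  1   | sedan | soccer | pasta | yellow
  2   | truck | golf | tacos | blue
  3   | van | tennis | sushi | green
  4   | coupe | swimming | pizza | red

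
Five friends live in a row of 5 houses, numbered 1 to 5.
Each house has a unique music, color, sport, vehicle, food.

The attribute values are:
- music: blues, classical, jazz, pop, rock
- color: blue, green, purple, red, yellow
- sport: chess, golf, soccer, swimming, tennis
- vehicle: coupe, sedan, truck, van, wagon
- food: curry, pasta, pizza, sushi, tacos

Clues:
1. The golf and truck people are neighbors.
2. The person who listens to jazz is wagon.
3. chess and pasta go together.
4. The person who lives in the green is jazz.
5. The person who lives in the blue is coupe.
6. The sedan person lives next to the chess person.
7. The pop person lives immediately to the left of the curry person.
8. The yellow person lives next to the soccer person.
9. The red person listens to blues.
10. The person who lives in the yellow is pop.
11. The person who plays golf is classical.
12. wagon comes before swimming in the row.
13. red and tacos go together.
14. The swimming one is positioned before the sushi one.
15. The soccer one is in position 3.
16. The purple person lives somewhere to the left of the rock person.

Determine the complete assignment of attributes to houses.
Solution:

House | Music | Color | Sport | Vehicle | Food
----------------------------------------------
  1   | classical | purple | golf | sedan | pizza
  2   | pop | yellow | chess | truck | pasta
  3   | jazz | green | soccer | wagon | curry
  4   | blues | red | swimming | van | tacos
  5   | rock | blue | tennis | coupe | sushi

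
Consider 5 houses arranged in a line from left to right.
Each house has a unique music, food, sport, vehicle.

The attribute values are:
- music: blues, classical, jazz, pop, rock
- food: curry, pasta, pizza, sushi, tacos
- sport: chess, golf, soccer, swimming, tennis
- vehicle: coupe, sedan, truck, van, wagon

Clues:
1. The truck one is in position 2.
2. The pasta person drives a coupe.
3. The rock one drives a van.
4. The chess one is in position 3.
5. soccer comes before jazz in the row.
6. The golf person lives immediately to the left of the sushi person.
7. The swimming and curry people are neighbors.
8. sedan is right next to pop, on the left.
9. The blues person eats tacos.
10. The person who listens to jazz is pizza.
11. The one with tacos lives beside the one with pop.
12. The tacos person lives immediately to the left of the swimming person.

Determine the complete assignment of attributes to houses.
Solution:

House | Music | Food | Sport | Vehicle
--------------------------------------
  1   | blues | tacos | golf | sedan
  2   | pop | sushi | swimming | truck
  3   | rock | curry | chess | van
  4   | classical | pasta | soccer | coupe
  5   | jazz | pizza | tennis | wagon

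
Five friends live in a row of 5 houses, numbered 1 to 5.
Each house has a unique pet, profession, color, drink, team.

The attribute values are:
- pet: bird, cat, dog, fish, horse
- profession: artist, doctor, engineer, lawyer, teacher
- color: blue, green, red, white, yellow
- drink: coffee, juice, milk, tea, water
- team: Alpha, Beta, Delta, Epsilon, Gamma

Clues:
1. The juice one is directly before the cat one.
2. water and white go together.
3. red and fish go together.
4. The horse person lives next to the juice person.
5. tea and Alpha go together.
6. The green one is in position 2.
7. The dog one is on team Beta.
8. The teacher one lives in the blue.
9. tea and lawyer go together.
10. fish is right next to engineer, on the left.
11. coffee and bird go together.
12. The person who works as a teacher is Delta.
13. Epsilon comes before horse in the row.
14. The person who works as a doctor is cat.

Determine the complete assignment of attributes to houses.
Solution:

House | Pet | Profession | Color | Drink | Team
-----------------------------------------------
  1   | fish | lawyer | red | tea | Alpha
  2   | bird | engineer | green | coffee | Epsilon
  3   | horse | teacher | blue | milk | Delta
  4   | dog | artist | yellow | juice | Beta
  5   | cat | doctor | white | water | Gamma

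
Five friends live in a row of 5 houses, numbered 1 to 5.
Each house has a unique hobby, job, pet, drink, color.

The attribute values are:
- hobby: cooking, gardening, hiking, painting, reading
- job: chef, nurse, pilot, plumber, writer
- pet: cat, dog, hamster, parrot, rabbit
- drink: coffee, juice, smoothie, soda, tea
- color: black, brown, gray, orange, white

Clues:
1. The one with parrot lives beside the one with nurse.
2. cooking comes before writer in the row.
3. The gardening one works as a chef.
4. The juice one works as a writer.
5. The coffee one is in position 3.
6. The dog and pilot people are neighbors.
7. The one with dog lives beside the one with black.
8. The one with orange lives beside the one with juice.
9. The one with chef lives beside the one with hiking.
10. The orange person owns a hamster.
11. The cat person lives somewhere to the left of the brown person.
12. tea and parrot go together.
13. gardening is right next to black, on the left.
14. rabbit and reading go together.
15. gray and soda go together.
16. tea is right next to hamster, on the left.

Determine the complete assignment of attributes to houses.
Solution:

House | Hobby | Job | Pet | Drink | Color
-----------------------------------------
  1   | gardening | chef | dog | soda | gray
  2   | hiking | pilot | parrot | tea | black
  3   | cooking | nurse | hamster | coffee | orange
  4   | painting | writer | cat | juice | white
  5   | reading | plumber | rabbit | smoothie | brown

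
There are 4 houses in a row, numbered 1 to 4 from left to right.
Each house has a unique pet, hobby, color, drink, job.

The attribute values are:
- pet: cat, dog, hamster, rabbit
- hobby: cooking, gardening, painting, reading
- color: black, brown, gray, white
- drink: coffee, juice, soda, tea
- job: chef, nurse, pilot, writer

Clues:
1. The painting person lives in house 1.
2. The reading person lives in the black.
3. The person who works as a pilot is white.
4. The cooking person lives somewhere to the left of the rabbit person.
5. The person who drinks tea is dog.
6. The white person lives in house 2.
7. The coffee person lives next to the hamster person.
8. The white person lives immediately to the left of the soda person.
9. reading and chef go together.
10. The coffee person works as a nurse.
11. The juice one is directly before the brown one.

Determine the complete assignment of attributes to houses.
Solution:

House | Pet | Hobby | Color | Drink | Job
-----------------------------------------
  1   | cat | painting | gray | coffee | nurse
  2   | hamster | cooking | white | juice | pilot
  3   | rabbit | gardening | brown | soda | writer
  4   | dog | reading | black | tea | chef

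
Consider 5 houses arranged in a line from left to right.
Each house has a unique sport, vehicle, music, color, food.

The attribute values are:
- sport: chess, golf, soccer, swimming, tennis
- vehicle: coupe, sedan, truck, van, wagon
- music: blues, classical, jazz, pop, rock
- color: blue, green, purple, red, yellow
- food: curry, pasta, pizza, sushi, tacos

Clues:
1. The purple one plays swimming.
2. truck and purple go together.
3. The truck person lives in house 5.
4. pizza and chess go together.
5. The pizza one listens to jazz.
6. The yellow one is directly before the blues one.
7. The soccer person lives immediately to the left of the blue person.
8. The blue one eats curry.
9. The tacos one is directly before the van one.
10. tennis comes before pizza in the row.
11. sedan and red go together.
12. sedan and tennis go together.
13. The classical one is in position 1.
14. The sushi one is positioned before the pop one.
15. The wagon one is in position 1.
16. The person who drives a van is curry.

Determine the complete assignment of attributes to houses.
Solution:

House | Sport | Vehicle | Music | Color | Food
----------------------------------------------
  1   | soccer | wagon | classical | yellow | tacos
  2   | golf | van | blues | blue | curry
  3   | tennis | sedan | rock | red | sushi
  4   | chess | coupe | jazz | green | pizza
  5   | swimming | truck | pop | purple | pasta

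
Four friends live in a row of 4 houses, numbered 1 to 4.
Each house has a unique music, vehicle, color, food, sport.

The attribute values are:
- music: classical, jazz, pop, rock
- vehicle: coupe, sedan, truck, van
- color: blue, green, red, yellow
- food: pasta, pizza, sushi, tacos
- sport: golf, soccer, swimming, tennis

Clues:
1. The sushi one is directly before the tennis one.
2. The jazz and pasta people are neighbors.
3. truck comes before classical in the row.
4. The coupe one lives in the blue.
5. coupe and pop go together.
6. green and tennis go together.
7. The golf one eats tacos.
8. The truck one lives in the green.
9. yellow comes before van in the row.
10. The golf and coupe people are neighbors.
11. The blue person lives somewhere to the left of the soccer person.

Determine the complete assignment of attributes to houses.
Solution:

House | Music | Vehicle | Color | Food | Sport
----------------------------------------------
  1   | rock | sedan | yellow | tacos | golf
  2   | pop | coupe | blue | sushi | swimming
  3   | jazz | truck | green | pizza | tennis
  4   | classical | van | red | pasta | soccer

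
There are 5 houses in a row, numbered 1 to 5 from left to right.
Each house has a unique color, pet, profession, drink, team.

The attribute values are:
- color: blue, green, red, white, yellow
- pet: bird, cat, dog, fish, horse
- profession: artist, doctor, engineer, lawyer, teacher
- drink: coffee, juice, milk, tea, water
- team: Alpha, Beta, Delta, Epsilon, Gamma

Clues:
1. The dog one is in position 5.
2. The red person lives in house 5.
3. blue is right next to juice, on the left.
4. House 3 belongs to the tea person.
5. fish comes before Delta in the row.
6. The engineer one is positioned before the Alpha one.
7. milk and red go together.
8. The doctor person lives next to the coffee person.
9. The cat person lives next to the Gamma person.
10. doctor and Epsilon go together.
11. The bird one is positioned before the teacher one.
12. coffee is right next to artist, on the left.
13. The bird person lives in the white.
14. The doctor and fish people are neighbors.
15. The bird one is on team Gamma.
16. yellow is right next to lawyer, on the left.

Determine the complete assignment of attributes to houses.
Solution:

House | Color | Pet | Profession | Drink | Team
-----------------------------------------------
  1   | yellow | horse | doctor | water | Epsilon
  2   | green | fish | lawyer | coffee | Beta
  3   | blue | cat | artist | tea | Delta
  4   | white | bird | engineer | juice | Gamma
  5   | red | dog | teacher | milk | Alpha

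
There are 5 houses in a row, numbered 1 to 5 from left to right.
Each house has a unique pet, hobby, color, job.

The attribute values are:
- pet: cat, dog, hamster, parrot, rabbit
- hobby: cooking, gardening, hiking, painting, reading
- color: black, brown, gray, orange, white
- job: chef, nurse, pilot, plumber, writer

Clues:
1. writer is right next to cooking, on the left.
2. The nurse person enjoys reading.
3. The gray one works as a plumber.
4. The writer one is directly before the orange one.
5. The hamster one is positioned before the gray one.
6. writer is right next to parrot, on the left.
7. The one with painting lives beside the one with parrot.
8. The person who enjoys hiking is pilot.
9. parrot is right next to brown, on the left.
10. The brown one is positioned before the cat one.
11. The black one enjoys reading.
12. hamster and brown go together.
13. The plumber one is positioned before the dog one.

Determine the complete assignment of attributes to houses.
Solution:

House | Pet | Hobby | Color | Job
---------------------------------
  1   | rabbit | painting | white | writer
  2   | parrot | cooking | orange | chef
  3   | hamster | hiking | brown | pilot
  4   | cat | gardening | gray | plumber
  5   | dog | reading | black | nurse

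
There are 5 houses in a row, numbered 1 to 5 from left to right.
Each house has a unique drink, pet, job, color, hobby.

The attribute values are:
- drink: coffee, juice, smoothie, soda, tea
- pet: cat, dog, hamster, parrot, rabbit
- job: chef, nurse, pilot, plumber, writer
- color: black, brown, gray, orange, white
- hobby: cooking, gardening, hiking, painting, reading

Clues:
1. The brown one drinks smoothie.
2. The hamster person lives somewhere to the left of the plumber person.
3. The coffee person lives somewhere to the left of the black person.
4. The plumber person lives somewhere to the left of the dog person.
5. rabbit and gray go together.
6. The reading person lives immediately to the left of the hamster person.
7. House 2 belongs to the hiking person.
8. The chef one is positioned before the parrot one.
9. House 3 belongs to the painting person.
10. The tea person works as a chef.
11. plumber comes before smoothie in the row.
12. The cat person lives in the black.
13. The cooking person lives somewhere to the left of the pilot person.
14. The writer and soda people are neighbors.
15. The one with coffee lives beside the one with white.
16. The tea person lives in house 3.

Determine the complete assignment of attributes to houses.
Solution:

House | Drink | Pet | Job | Color | Hobby
-----------------------------------------
  1   | coffee | rabbit | writer | gray | reading
  2   | soda | hamster | nurse | white | hiking
  3   | tea | cat | chef | black | painting
  4   | juice | parrot | plumber | orange | cooking
  5   | smoothie | dog | pilot | brown | gardening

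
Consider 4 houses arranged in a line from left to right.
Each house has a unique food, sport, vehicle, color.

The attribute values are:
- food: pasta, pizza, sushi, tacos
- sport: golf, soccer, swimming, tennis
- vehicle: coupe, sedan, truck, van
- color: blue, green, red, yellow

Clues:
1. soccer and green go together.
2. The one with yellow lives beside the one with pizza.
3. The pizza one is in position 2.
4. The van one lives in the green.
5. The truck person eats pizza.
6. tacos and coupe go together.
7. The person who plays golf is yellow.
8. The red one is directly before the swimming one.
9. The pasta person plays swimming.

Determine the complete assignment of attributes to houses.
Solution:

House | Food | Sport | Vehicle | Color
--------------------------------------
  1   | tacos | golf | coupe | yellow
  2   | pizza | tennis | truck | red
  3   | pasta | swimming | sedan | blue
  4   | sushi | soccer | van | green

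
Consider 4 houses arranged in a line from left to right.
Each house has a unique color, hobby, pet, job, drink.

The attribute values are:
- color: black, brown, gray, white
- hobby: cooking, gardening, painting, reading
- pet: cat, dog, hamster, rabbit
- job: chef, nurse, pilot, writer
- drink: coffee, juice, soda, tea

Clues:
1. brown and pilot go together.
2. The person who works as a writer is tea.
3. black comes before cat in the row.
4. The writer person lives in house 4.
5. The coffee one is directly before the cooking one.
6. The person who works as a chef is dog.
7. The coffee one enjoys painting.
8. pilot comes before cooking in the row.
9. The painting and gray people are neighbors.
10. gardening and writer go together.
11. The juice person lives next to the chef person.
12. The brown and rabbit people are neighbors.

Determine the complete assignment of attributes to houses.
Solution:

House | Color | Hobby | Pet | Job | Drink
-----------------------------------------
  1   | brown | painting | hamster | pilot | coffee
  2   | gray | cooking | rabbit | nurse | juice
  3   | black | reading | dog | chef | soda
  4   | white | gardening | cat | writer | tea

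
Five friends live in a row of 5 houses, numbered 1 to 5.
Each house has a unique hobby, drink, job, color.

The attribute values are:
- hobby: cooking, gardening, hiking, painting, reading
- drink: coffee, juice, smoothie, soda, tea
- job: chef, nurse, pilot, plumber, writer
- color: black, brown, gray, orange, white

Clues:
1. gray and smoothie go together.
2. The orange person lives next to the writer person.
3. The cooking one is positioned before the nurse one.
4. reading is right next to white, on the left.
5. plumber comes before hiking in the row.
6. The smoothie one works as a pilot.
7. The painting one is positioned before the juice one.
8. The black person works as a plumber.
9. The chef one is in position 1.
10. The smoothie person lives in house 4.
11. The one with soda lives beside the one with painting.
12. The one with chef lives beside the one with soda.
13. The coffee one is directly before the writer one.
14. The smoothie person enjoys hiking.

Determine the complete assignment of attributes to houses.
Solution:

House | Hobby | Drink | Job | Color
-----------------------------------
  1   | reading | coffee | chef | orange
  2   | cooking | soda | writer | white
  3   | painting | tea | plumber | black
  4   | hiking | smoothie | pilot | gray
  5   | gardening | juice | nurse | brown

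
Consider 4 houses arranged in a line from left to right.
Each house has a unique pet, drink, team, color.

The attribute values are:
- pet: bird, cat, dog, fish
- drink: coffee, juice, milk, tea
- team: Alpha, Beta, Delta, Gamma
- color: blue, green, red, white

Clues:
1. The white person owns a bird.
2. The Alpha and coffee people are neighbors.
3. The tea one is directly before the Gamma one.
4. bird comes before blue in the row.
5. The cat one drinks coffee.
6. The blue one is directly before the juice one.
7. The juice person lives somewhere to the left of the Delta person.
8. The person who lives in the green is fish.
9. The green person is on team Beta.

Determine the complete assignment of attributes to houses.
Solution:

House | Pet | Drink | Team | Color
----------------------------------
  1   | bird | tea | Alpha | white
  2   | cat | coffee | Gamma | blue
  3   | fish | juice | Beta | green
  4   | dog | milk | Delta | red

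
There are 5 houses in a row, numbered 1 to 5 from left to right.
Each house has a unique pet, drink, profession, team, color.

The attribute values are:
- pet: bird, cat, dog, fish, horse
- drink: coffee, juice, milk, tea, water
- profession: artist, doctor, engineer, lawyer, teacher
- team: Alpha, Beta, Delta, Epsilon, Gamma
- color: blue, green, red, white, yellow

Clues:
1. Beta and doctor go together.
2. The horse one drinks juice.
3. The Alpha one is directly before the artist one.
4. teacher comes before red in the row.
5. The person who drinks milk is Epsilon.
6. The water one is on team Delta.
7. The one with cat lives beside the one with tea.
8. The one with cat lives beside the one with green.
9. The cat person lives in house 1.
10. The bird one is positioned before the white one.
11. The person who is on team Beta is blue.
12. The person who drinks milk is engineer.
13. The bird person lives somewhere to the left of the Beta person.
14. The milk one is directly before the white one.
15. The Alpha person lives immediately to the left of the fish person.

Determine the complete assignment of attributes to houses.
Solution:

House | Pet | Drink | Profession | Team | Color
-----------------------------------------------
  1   | cat | coffee | teacher | Alpha | yellow
  2   | fish | tea | artist | Gamma | green
  3   | bird | milk | engineer | Epsilon | red
  4   | dog | water | lawyer | Delta | white
  5   | horse | juice | doctor | Beta | blue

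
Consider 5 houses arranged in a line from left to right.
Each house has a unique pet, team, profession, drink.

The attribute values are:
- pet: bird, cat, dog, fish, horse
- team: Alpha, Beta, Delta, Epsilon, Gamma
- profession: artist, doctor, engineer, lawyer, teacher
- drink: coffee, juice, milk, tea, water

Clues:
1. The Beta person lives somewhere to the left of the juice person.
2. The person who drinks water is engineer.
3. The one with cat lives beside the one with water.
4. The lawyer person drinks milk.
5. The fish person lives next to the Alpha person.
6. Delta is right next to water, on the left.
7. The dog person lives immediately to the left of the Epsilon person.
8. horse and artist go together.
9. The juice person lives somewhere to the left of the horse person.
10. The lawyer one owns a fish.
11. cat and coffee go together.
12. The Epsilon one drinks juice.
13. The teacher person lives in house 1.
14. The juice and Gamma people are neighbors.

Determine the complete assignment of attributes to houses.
Solution:

House | Pet | Team | Profession | Drink
---------------------------------------
  1   | cat | Delta | teacher | coffee
  2   | dog | Beta | engineer | water
  3   | bird | Epsilon | doctor | juice
  4   | fish | Gamma | lawyer | milk
  5   | horse | Alpha | artist | tea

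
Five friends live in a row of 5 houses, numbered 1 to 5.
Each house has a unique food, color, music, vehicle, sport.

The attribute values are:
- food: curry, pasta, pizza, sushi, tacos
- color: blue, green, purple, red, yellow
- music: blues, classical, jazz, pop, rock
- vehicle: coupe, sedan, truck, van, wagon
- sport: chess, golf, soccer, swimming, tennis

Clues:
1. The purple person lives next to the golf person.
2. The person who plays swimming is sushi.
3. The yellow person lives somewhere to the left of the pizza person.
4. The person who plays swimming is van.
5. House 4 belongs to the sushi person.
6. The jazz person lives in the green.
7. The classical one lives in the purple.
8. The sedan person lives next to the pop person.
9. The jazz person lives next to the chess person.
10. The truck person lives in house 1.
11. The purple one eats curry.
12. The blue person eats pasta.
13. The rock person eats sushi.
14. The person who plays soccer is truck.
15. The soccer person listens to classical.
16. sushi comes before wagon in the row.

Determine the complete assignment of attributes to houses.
Solution:

House | Food | Color | Music | Vehicle | Sport
----------------------------------------------
  1   | curry | purple | classical | truck | soccer
  2   | tacos | green | jazz | sedan | golf
  3   | pasta | blue | pop | coupe | chess
  4   | sushi | yellow | rock | van | swimming
  5   | pizza | red | blues | wagon | tennis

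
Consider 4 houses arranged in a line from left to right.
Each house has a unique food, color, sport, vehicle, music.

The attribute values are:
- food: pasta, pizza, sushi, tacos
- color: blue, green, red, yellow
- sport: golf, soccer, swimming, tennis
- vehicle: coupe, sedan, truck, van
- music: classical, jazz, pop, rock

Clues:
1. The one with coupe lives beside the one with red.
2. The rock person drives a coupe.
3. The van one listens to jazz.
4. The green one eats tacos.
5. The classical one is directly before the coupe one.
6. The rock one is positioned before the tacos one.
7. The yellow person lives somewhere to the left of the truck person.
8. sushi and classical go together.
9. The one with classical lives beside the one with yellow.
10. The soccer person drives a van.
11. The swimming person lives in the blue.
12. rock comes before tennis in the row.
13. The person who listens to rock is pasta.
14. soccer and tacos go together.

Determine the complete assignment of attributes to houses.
Solution:

House | Food | Color | Sport | Vehicle | Music
----------------------------------------------
  1   | sushi | blue | swimming | sedan | classical
  2   | pasta | yellow | golf | coupe | rock
  3   | pizza | red | tennis | truck | pop
  4   | tacos | green | soccer | van | jazz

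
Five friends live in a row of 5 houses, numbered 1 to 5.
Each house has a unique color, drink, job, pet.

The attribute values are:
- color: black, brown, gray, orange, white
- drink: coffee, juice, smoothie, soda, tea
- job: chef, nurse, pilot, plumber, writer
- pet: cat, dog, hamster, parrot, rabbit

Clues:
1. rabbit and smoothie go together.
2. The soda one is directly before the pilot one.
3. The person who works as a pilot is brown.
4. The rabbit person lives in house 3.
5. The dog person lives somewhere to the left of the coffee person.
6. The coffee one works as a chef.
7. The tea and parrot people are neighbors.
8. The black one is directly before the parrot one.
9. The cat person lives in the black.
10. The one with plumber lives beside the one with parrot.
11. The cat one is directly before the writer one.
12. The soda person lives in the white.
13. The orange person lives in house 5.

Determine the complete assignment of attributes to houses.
Solution:

House | Color | Drink | Job | Pet
---------------------------------
  1   | black | tea | plumber | cat
  2   | white | soda | writer | parrot
  3   | brown | smoothie | pilot | rabbit
  4   | gray | juice | nurse | dog
  5   | orange | coffee | chef | hamster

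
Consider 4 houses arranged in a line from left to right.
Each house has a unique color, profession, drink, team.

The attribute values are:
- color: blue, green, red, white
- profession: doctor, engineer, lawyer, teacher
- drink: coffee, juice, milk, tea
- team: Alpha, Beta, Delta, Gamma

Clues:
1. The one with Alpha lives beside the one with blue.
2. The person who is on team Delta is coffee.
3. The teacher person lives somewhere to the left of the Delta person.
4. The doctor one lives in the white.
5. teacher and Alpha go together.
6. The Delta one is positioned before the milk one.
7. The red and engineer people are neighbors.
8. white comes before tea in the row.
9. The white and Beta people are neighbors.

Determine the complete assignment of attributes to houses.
Solution:

House | Color | Profession | Drink | Team
-----------------------------------------
  1   | red | teacher | juice | Alpha
  2   | blue | engineer | coffee | Delta
  3   | white | doctor | milk | Gamma
  4   | green | lawyer | tea | Beta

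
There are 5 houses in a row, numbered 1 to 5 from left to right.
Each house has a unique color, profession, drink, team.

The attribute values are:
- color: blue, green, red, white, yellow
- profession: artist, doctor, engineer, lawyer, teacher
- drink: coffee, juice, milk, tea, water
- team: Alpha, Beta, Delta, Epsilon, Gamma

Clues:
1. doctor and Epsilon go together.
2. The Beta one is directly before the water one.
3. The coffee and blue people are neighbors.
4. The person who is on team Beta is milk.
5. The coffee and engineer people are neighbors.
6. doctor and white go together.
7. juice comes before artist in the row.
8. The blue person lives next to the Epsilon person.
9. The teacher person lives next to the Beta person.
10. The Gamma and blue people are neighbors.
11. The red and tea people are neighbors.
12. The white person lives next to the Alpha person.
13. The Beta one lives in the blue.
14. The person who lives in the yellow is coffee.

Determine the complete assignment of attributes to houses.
Solution:

House | Color | Profession | Drink | Team
-----------------------------------------
  1   | yellow | teacher | coffee | Gamma
  2   | blue | engineer | milk | Beta
  3   | white | doctor | water | Epsilon
  4   | red | lawyer | juice | Alpha
  5   | green | artist | tea | Delta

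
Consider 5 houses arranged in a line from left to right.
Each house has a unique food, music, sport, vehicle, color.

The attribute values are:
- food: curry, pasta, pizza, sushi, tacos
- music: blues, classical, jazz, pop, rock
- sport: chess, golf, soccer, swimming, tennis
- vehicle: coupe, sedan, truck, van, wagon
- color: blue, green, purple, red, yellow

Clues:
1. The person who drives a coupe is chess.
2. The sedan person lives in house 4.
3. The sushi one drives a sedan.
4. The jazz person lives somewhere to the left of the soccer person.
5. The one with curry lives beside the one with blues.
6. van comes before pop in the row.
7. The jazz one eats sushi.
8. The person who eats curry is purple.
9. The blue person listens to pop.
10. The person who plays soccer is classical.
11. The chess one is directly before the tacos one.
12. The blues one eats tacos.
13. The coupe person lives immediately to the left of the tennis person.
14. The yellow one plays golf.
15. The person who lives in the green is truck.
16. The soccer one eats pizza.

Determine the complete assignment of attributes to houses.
Solution:

House | Food | Music | Sport | Vehicle | Color
----------------------------------------------
  1   | curry | rock | chess | coupe | purple
  2   | tacos | blues | tennis | van | red
  3   | pasta | pop | swimming | wagon | blue
  4   | sushi | jazz | golf | sedan | yellow
  5   | pizza | classical | soccer | truck | green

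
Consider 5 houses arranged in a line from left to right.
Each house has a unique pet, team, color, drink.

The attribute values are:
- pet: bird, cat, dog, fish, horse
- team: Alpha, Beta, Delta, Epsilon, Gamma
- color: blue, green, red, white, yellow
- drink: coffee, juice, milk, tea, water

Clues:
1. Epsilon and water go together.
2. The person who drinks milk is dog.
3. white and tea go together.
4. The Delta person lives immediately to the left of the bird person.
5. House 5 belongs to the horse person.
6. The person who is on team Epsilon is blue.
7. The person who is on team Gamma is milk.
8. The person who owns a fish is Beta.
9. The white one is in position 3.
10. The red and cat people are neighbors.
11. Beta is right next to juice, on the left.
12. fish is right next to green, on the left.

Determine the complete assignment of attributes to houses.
Solution:

House | Pet | Team | Color | Drink
----------------------------------
  1   | fish | Beta | red | coffee
  2   | cat | Delta | green | juice
  3   | bird | Alpha | white | tea
  4   | dog | Gamma | yellow | milk
  5   | horse | Epsilon | blue | water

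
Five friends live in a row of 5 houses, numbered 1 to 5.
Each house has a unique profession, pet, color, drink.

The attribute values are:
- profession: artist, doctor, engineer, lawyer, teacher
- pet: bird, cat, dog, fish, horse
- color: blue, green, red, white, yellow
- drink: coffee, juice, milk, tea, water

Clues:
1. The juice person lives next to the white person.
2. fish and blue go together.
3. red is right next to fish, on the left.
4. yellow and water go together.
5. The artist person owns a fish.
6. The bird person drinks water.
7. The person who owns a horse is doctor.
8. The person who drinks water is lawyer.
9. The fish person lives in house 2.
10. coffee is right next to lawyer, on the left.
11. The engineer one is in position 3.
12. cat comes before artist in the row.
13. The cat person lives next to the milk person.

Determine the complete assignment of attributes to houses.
Solution:

House | Profession | Pet | Color | Drink
----------------------------------------
  1   | teacher | cat | red | tea
  2   | artist | fish | blue | milk
  3   | engineer | dog | green | juice
  4   | doctor | horse | white | coffee
  5   | lawyer | bird | yellow | water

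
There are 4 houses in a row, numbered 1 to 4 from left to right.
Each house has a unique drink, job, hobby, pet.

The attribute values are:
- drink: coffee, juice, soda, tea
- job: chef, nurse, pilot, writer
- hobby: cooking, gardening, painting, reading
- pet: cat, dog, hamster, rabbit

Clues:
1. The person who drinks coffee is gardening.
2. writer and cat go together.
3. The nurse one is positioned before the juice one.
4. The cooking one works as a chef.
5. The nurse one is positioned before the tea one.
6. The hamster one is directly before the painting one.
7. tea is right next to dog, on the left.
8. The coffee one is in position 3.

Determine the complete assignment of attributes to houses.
Solution:

House | Drink | Job | Hobby | Pet
---------------------------------
  1   | soda | nurse | reading | hamster
  2   | tea | writer | painting | cat
  3   | coffee | pilot | gardening | dog
  4   | juice | chef | cooking | rabbit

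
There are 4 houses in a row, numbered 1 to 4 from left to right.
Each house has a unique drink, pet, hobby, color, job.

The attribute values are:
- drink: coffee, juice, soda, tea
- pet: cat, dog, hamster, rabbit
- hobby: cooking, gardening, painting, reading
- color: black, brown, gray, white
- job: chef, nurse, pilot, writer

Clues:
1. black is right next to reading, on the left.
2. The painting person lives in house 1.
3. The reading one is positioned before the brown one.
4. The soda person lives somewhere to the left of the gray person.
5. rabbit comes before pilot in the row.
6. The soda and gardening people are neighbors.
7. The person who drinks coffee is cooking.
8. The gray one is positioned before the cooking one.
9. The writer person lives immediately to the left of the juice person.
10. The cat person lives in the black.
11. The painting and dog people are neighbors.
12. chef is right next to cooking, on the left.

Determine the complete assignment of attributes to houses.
Solution:

House | Drink | Pet | Hobby | Color | Job
-----------------------------------------
  1   | tea | cat | painting | black | nurse
  2   | soda | dog | reading | white | writer
  3   | juice | rabbit | gardening | gray | chef
  4   | coffee | hamster | cooking | brown | pilot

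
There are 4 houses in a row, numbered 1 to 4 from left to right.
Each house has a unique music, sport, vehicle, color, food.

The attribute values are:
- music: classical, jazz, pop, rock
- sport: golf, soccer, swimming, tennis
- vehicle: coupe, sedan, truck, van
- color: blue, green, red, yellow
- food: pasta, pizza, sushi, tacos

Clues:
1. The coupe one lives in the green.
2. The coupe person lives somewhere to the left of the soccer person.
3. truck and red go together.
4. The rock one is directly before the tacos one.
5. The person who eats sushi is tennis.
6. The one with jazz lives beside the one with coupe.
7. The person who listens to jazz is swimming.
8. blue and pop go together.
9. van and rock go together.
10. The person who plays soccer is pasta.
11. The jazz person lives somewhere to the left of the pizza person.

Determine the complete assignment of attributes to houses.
Solution:

House | Music | Sport | Vehicle | Color | Food
----------------------------------------------
  1   | rock | tennis | van | yellow | sushi
  2   | jazz | swimming | truck | red | tacos
  3   | classical | golf | coupe | green | pizza
  4   | pop | soccer | sedan | blue | pasta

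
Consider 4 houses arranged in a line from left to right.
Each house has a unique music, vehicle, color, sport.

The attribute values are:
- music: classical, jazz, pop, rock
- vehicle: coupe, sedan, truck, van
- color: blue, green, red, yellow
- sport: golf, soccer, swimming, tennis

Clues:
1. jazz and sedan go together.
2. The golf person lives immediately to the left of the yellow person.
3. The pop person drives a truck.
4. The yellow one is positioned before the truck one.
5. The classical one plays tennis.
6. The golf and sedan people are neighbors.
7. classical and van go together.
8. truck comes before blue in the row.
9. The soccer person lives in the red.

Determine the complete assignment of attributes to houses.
Solution:

House | Music | Vehicle | Color | Sport
---------------------------------------
  1   | rock | coupe | green | golf
  2   | jazz | sedan | yellow | swimming
  3   | pop | truck | red | soccer
  4   | classical | van | blue | tennis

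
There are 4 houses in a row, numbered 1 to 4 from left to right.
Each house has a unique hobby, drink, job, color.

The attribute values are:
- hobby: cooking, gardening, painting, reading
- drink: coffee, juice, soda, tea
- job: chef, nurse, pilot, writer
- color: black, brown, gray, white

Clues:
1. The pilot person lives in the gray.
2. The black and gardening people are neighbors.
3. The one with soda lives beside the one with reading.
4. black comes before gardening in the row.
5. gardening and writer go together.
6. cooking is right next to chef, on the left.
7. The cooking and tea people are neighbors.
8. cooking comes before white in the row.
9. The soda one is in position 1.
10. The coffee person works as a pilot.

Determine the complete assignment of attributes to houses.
Solution:

House | Hobby | Drink | Job | Color
-----------------------------------
  1   | cooking | soda | nurse | brown
  2   | reading | tea | chef | black
  3   | gardening | juice | writer | white
  4   | painting | coffee | pilot | gray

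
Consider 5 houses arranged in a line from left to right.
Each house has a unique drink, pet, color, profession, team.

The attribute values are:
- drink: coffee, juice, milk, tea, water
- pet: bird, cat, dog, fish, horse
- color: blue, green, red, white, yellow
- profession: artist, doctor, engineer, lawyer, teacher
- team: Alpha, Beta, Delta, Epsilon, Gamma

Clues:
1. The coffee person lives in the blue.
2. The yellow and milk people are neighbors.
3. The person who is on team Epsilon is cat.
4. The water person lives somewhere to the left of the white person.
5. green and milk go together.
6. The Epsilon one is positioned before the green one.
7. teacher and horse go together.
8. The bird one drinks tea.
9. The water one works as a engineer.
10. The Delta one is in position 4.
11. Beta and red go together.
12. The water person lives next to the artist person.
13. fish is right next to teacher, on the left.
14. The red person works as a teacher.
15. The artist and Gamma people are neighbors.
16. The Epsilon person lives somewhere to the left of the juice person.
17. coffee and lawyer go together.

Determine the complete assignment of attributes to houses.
Solution:

House | Drink | Pet | Color | Profession | Team
-----------------------------------------------
  1   | water | cat | yellow | engineer | Epsilon
  2   | milk | dog | green | artist | Alpha
  3   | tea | bird | white | doctor | Gamma
  4   | coffee | fish | blue | lawyer | Delta
  5   | juice | horse | red | teacher | Beta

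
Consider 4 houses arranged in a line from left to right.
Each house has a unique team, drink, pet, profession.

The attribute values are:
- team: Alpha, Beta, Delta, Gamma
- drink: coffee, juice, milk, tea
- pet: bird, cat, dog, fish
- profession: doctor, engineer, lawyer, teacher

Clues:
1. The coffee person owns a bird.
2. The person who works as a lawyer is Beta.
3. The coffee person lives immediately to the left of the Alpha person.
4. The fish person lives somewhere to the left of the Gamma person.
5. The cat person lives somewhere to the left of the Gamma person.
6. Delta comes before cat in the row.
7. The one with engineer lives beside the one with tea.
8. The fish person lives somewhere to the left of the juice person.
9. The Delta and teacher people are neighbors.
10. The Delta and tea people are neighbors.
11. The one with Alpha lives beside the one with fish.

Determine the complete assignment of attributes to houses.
Solution:

House | Team | Drink | Pet | Profession
---------------------------------------
  1   | Delta | coffee | bird | engineer
  2   | Alpha | tea | cat | teacher
  3   | Beta | milk | fish | lawyer
  4   | Gamma | juice | dog | doctor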